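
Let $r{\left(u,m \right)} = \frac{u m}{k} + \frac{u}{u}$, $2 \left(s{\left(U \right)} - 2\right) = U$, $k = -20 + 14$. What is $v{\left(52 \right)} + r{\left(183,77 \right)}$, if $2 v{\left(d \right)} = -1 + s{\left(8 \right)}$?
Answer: $-2345$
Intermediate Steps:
$k = -6$
$s{\left(U \right)} = 2 + \frac{U}{2}$
$r{\left(u,m \right)} = 1 - \frac{m u}{6}$ ($r{\left(u,m \right)} = \frac{u m}{-6} + \frac{u}{u} = m u \left(- \frac{1}{6}\right) + 1 = - \frac{m u}{6} + 1 = 1 - \frac{m u}{6}$)
$v{\left(d \right)} = \frac{5}{2}$ ($v{\left(d \right)} = \frac{-1 + \left(2 + \frac{1}{2} \cdot 8\right)}{2} = \frac{-1 + \left(2 + 4\right)}{2} = \frac{-1 + 6}{2} = \frac{1}{2} \cdot 5 = \frac{5}{2}$)
$v{\left(52 \right)} + r{\left(183,77 \right)} = \frac{5}{2} + \left(1 - \frac{77}{6} \cdot 183\right) = \frac{5}{2} + \left(1 - \frac{4697}{2}\right) = \frac{5}{2} - \frac{4695}{2} = -2345$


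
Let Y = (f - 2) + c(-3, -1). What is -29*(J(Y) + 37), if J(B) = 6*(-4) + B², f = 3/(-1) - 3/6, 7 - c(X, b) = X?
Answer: -3857/4 ≈ -964.25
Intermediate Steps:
c(X, b) = 7 - X
f = -7/2 (f = 3*(-1) - 3*⅙ = -3 - ½ = -7/2 ≈ -3.5000)
Y = 9/2 (Y = (-7/2 - 2) + (7 - 1*(-3)) = -11/2 + (7 + 3) = -11/2 + 10 = 9/2 ≈ 4.5000)
J(B) = -24 + B²
-29*(J(Y) + 37) = -29*((-24 + (9/2)²) + 37) = -29*((-24 + 81/4) + 37) = -29*(-15/4 + 37) = -29*133/4 = -3857/4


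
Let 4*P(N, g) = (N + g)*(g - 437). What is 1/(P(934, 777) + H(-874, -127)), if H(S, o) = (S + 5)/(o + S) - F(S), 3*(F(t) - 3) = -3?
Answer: 91/13234482 ≈ 6.8760e-6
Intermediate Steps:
P(N, g) = (-437 + g)*(N + g)/4 (P(N, g) = ((N + g)*(g - 437))/4 = ((N + g)*(-437 + g))/4 = ((-437 + g)*(N + g))/4 = (-437 + g)*(N + g)/4)
F(t) = 2 (F(t) = 3 + (1/3)*(-3) = 3 - 1 = 2)
H(S, o) = -2 + (5 + S)/(S + o) (H(S, o) = (S + 5)/(o + S) - 1*2 = (5 + S)/(S + o) - 2 = -2 + (5 + S)/(S + o))
1/(P(934, 777) + H(-874, -127)) = 1/((-437/4*934 - 437/4*777 + (1/4)*777**2 + (1/4)*934*777) + (5 - 1*(-874) - 2*(-127))/(-874 - 127)) = 1/((-204079/2 - 339549/4 + (1/4)*603729 + 362859/2) + (5 + 874 + 254)/(-1001)) = 1/((-204079/2 - 339549/4 + 603729/4 + 362859/2) - 1/1001*1133) = 1/(145435 - 103/91) = 1/(13234482/91) = 91/13234482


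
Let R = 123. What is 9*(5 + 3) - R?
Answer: -51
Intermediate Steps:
9*(5 + 3) - R = 9*(5 + 3) - 1*123 = 9*8 - 123 = 72 - 123 = -51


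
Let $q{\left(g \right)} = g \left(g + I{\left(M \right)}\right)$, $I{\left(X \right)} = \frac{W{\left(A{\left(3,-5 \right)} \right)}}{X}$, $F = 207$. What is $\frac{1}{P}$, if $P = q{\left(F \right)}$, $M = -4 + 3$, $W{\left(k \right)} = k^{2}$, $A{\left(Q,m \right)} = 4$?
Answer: $\frac{1}{39537} \approx 2.5293 \cdot 10^{-5}$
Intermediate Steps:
$M = -1$
$I{\left(X \right)} = \frac{16}{X}$ ($I{\left(X \right)} = \frac{4^{2}}{X} = \frac{16}{X}$)
$q{\left(g \right)} = g \left(-16 + g\right)$ ($q{\left(g \right)} = g \left(g + \frac{16}{-1}\right) = g \left(g + 16 \left(-1\right)\right) = g \left(g - 16\right) = g \left(-16 + g\right)$)
$P = 39537$ ($P = 207 \left(-16 + 207\right) = 207 \cdot 191 = 39537$)
$\frac{1}{P} = \frac{1}{39537}$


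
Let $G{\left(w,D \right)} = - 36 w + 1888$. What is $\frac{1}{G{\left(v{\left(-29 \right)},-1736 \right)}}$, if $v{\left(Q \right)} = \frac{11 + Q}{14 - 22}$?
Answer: $\frac{1}{1807} \approx 0.0005534$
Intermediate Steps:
$v{\left(Q \right)} = - \frac{11}{8} - \frac{Q}{8}$ ($v{\left(Q \right)} = \frac{11 + Q}{-8} = \left(11 + Q\right) \left(- \frac{1}{8}\right) = - \frac{11}{8} - \frac{Q}{8}$)
$G{\left(w,D \right)} = 1888 - 36 w$
$\frac{1}{G{\left(v{\left(-29 \right)},-1736 \right)}} = \frac{1}{1888 - 36 \left(- \frac{11}{8} - - \frac{29}{8}\right)} = \frac{1}{1888 - 36 \left(- \frac{11}{8} + \frac{29}{8}\right)} = \frac{1}{1888 - 81} = \frac{1}{1807}$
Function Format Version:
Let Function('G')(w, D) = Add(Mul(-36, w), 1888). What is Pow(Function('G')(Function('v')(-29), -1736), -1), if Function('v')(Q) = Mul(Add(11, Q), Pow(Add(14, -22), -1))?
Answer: Rational(1, 1807) ≈ 0.00055340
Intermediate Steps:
Function('v')(Q) = Add(Rational(-11, 8), Mul(Rational(-1, 8), Q)) (Function('v')(Q) = Mul(Add(11, Q), Pow(-8, -1)) = Mul(Add(11, Q), Rational(-1, 8)) = Add(Rational(-11, 8), Mul(Rational(-1, 8), Q)))
Function('G')(w, D) = Add(1888, Mul(-36, w))
Pow(Function('G')(Function('v')(-29), -1736), -1) = Pow(Add(1888, Mul(-36, Add(Rational(-11, 8), Mul(Rational(-1, 8), -29)))), -1) = Pow(Add(1888, Mul(-36, Add(Rational(-11, 8), Rational(29, 8)))), -1) = Pow(Add(1888, Mul(-36, Rational(9, 4))), -1) = Pow(Add(1888, -81), -1) = Pow(1807, -1) = Rational(1, 1807)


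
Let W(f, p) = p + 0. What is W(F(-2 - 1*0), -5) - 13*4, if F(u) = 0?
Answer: -57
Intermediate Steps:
W(f, p) = p
W(F(-2 - 1*0), -5) - 13*4 = -5 - 13*4 = -5 - 52 = -57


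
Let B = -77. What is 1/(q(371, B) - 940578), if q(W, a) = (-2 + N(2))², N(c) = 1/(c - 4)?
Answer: -4/3762287 ≈ -1.0632e-6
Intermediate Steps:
N(c) = 1/(-4 + c)
q(W, a) = 25/4 (q(W, a) = (-2 + 1/(-4 + 2))² = (-2 + 1/(-2))² = (-2 - ½)² = (-5/2)² = 25/4)
1/(q(371, B) - 940578) = 1/(25/4 - 940578) = 1/(-3762287/4) = -4/3762287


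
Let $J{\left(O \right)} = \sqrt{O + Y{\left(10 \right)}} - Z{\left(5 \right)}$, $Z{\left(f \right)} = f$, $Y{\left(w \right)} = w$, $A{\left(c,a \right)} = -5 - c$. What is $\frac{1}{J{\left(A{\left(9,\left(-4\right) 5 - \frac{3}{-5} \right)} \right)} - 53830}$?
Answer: $- \frac{53835}{2898207229} - \frac{2 i}{2898207229} \approx -1.8575 \cdot 10^{-5} - 6.9008 \cdot 10^{-10} i$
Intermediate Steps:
$J{\left(O \right)} = -5 + \sqrt{10 + O}$ ($J{\left(O \right)} = \sqrt{O + 10} - 5 = \sqrt{10 + O} - 5 = -5 + \sqrt{10 + O}$)
$\frac{1}{J{\left(A{\left(9,\left(-4\right) 5 - \frac{3}{-5} \right)} \right)} - 53830} = \frac{1}{\left(-5 + \sqrt{10 - 14}\right) - 53830} = \frac{1}{\left(-5 + \sqrt{-4}\right) - 53830} = \frac{1}{\left(-5 + 2 i\right) - 53830} = \frac{1}{-53835 + 2 i} = \frac{-53835 - 2 i}{2898207229}$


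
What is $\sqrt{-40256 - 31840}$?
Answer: $4 i \sqrt{4506} \approx 268.51 i$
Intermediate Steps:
$\sqrt{-40256 - 31840} = \sqrt{-72096} = 4 i \sqrt{4506}$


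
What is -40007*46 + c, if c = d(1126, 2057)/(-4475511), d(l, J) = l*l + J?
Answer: -2745460874825/1491837 ≈ -1.8403e+6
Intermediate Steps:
d(l, J) = J + l² (d(l, J) = l² + J = J + l²)
c = -423311/1491837 (c = (2057 + 1126²)/(-4475511) = (2057 + 1267876)*(-1/4475511) = 1269933*(-1/4475511) = -423311/1491837 ≈ -0.28375)
-40007*46 + c = -40007*46 - 423311/1491837 = -1840322 - 423311/1491837 = -2745460874825/1491837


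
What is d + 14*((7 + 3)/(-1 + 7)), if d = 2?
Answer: 76/3 ≈ 25.333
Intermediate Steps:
d + 14*((7 + 3)/(-1 + 7)) = 2 + 14*((7 + 3)/(-1 + 7)) = 2 + 14*(10/6) = 2 + 14*(10*(⅙)) = 2 + 14*(5/3) = 2 + 70/3 = 76/3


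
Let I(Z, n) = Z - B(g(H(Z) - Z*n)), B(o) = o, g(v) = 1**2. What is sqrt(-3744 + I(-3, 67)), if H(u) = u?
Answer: 2*I*sqrt(937) ≈ 61.221*I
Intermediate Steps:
g(v) = 1
I(Z, n) = -1 + Z (I(Z, n) = Z - 1*1 = Z - 1 = -1 + Z)
sqrt(-3744 + I(-3, 67)) = sqrt(-3744 + (-1 - 3)) = sqrt(-3744 - 4) = sqrt(-3748) = 2*I*sqrt(937)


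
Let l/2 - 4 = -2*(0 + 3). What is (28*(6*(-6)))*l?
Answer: 4032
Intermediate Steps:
l = -4 (l = 8 + 2*(-2*(0 + 3)) = 8 + 2*(-2*3) = 8 + 2*(-6) = 8 - 12 = -4)
(28*(6*(-6)))*l = (28*(6*(-6)))*(-4) = (28*(-36))*(-4) = -1008*(-4) = 4032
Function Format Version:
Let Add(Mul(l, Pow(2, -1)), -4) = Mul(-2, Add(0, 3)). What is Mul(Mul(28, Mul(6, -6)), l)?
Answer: 4032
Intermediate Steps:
l = -4 (l = Add(8, Mul(2, Mul(-2, Add(0, 3)))) = Add(8, Mul(2, Mul(-2, 3))) = Add(8, Mul(2, -6)) = Add(8, -12) = -4)
Mul(Mul(28, Mul(6, -6)), l) = Mul(Mul(28, Mul(6, -6)), -4) = Mul(Mul(28, -36), -4) = Mul(-1008, -4) = 4032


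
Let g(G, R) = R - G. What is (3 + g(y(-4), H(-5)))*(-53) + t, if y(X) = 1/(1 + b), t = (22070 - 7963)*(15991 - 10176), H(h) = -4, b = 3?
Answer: 328129085/4 ≈ 8.2032e+7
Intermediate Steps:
t = 82032205 (t = 14107*5815 = 82032205)
y(X) = ¼ (y(X) = 1/(1 + 3) = 1/4 = ¼)
(3 + g(y(-4), H(-5)))*(-53) + t = (3 + (-4 - 1*¼))*(-53) + 82032205 = (3 + (-4 - ¼))*(-53) + 82032205 = (3 - 17/4)*(-53) + 82032205 = -5/4*(-53) + 82032205 = 265/4 + 82032205 = 328129085/4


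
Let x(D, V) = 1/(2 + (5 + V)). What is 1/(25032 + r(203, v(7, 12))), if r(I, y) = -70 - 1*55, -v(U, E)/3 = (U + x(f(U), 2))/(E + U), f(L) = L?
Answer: 1/24907 ≈ 4.0149e-5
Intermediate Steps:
x(D, V) = 1/(7 + V)
v(U, E) = -3*(1/9 + U)/(E + U) (v(U, E) = -3*(U + 1/(7 + 2))/(E + U) = -3*(U + 1/9)/(E + U) = -3*(1/9 + U)/(E + U))
r(I, y) = -125 (r(I, y) = -70 - 55 = -125)
1/(25032 + r(203, v(7, 12))) = 1/(25032 - 125) = 1/24907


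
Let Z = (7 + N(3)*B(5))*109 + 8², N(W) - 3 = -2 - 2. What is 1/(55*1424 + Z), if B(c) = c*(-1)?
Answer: 1/79692 ≈ 1.2548e-5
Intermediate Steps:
N(W) = -1 (N(W) = 3 + (-2 - 2) = 3 - 4 = -1)
B(c) = -c
Z = 1372 (Z = (7 - (-1)*5)*109 + 8² = (7 - 1*(-5))*109 + 64 = (7 + 5)*109 + 64 = 12*109 + 64 = 1308 + 64 = 1372)
1/(55*1424 + Z) = 1/(55*1424 + 1372) = 1/(78320 + 1372) = 1/79692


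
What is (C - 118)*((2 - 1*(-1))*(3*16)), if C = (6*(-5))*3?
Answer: -29952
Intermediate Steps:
C = -90 (C = -30*3 = -90)
(C - 118)*((2 - 1*(-1))*(3*16)) = (-90 - 118)*((2 - 1*(-1))*(3*16)) = -208*(2 + 1)*48 = -624*48 = -208*144 = -29952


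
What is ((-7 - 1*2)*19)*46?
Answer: -7866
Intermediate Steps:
((-7 - 1*2)*19)*46 = ((-7 - 2)*19)*46 = -9*19*46 = -171*46 = -7866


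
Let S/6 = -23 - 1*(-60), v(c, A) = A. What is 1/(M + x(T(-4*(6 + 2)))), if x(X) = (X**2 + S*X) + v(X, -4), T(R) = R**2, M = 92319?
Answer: 1/1368219 ≈ 7.3088e-7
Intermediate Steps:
S = 222 (S = 6*(-23 - 1*(-60)) = 6*(-23 + 60) = 6*37 = 222)
x(X) = -4 + X**2 + 222*X (x(X) = (X**2 + 222*X) - 4 = -4 + X**2 + 222*X)
1/(M + x(T(-4*(6 + 2)))) = 1/(92319 + (-4 + ((-4*(6 + 2))**2)**2 + 222*(-4*(6 + 2))**2)) = 1/(92319 + (-4 + ((-4*8)**2)**2 + 222*(-4*8)**2)) = 1/(92319 + (-4 + ((-32)**2)**2 + 222*(-32)**2)) = 1/(92319 + (-4 + 1024**2 + 222*1024)) = 1/(92319 + (-4 + 1048576 + 227328)) = 1/(92319 + 1275900) = 1/1368219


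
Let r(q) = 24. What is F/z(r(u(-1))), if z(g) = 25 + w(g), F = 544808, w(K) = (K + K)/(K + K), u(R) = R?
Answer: 272404/13 ≈ 20954.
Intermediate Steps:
w(K) = 1 (w(K) = (2*K)/((2*K)) = (2*K)*(1/(2*K)) = 1)
z(g) = 26 (z(g) = 25 + 1 = 26)
F/z(r(u(-1))) = 544808/26 = 544808*(1/26) = 272404/13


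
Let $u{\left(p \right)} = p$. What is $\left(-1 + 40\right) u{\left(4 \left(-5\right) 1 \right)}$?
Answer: $-780$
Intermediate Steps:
$\left(-1 + 40\right) u{\left(4 \left(-5\right) 1 \right)} = \left(-1 + 40\right) 4 \left(-5\right) 1 = 39 \left(\left(-20\right) 1\right) = 39 \left(-20\right) = -780$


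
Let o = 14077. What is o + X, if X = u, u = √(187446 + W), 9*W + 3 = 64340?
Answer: 14077 + √1751351/3 ≈ 14518.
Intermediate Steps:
W = 64337/9 (W = -⅓ + (⅑)*64340 = -⅓ + 64340/9 = 64337/9 ≈ 7148.6)
u = √1751351/3 (u = √(187446 + 64337/9) = √(1751351/9) = √1751351/3 ≈ 441.13)
X = √1751351/3 ≈ 441.13
o + X = 14077 + √1751351/3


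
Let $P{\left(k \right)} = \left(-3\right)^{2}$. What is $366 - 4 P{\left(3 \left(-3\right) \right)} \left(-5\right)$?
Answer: $546$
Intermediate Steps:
$P{\left(k \right)} = 9$
$366 - 4 P{\left(3 \left(-3\right) \right)} \left(-5\right) = 366 - 4 \cdot 9 \left(-5\right) = 366 - 36 \left(-5\right) = 366 - -180 = 366 + 180 = 546$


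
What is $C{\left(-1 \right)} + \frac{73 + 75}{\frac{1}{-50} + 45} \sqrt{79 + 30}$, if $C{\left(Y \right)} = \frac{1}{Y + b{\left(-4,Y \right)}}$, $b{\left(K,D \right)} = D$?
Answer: $- \frac{1}{2} + \frac{7400 \sqrt{109}}{2249} \approx 33.852$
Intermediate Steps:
$C{\left(Y \right)} = \frac{1}{2 Y}$ ($C{\left(Y \right)} = \frac{1}{Y + Y} = \frac{1}{2 Y}$)
$C{\left(-1 \right)} + \frac{73 + 75}{\frac{1}{-50} + 45} \sqrt{79 + 30} = \frac{1}{2 \left(-1\right)} + \frac{73 + 75}{\frac{1}{-50} + 45} \sqrt{79 + 30} = \frac{1}{2} \left(-1\right) + \frac{148}{- \frac{1}{50} + 45} \sqrt{109} = - \frac{1}{2} + \frac{148}{\frac{2249}{50}} \sqrt{109} = - \frac{1}{2} + 148 \cdot \frac{50}{2249} \sqrt{109} = - \frac{1}{2} + \frac{7400 \sqrt{109}}{2249}$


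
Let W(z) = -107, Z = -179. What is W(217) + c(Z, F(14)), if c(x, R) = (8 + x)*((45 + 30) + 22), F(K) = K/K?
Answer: -16694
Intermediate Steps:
F(K) = 1
c(x, R) = 776 + 97*x (c(x, R) = (8 + x)*(75 + 22) = (8 + x)*97 = 776 + 97*x)
W(217) + c(Z, F(14)) = -107 + (776 + 97*(-179)) = -107 + (776 - 17363) = -107 - 16587 = -16694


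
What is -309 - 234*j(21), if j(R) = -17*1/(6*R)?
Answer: -1942/7 ≈ -277.43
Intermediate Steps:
j(R) = -17/(6*R) (j(R) = -17*1/(6*R) = -17/(6*R))
-309 - 234*j(21) = -309 - (-663)/21 = -309 - 234*(-17/126) = -309 + 221/7 = -1942/7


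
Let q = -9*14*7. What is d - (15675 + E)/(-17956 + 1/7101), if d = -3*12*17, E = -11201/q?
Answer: -7636356127941/12495544390 ≈ -611.13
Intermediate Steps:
q = -882 (q = -126*7 = -882)
E = 11201/882 (E = -11201/(-882) = -11201*(-1/882) = 11201/882 ≈ 12.700)
d = -612 (d = -36*17 = -612)
d - (15675 + E)/(-17956 + 1/7101) = -612 - (15675 + 11201/882)/(-17956 + 1/7101) = -612 - 13836551/(882*(-17956 + 1/7101)) = -612 - 13836551/(882*(-127505555/7101)) = -612 - 13836551*(-7101)/(882*127505555) = -612 - 1*(-10917038739/12495544390) = -612 + 10917038739/12495544390 = -7636356127941/12495544390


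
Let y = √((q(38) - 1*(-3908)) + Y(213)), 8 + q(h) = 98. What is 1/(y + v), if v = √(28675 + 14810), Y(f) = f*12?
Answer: 1/(√6554 + √43485) ≈ 0.0034544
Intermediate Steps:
Y(f) = 12*f
q(h) = 90 (q(h) = -8 + 98 = 90)
v = √43485 ≈ 208.53
y = √6554 (y = √((90 - 1*(-3908)) + 12*213) = √((90 + 3908) + 2556) = √(3998 + 2556) = √6554 ≈ 80.957)
1/(y + v) = 1/(√6554 + √43485)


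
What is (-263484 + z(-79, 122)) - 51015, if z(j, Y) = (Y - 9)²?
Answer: -301730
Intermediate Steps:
z(j, Y) = (-9 + Y)²
(-263484 + z(-79, 122)) - 51015 = (-263484 + (-9 + 122)²) - 51015 = (-263484 + 113²) - 51015 = (-263484 + 12769) - 51015 = -250715 - 51015 = -301730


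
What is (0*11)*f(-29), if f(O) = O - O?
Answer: 0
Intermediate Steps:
f(O) = 0
(0*11)*f(-29) = (0*11)*0 = 0*0 = 0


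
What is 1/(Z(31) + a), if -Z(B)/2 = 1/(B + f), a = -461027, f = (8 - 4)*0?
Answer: -31/14291839 ≈ -2.1691e-6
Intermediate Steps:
f = 0 (f = 4*0 = 0)
Z(B) = -2/B (Z(B) = -2/(B + 0) = -2/B)
1/(Z(31) + a) = 1/(-2/31 - 461027) = 1/(-14291839/31) = -31/14291839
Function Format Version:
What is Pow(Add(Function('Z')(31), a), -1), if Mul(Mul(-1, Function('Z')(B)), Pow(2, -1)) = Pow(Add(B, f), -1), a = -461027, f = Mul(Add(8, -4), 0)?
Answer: Rational(-31, 14291839) ≈ -2.1691e-6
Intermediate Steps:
f = 0 (f = Mul(4, 0) = 0)
Function('Z')(B) = Mul(-2, Pow(B, -1)) (Function('Z')(B) = Mul(-2, Pow(Add(B, 0), -1)) = Mul(-2, Pow(B, -1)))
Pow(Add(Function('Z')(31), a), -1) = Pow(Add(Mul(-2, Pow(31, -1)), -461027), -1) = Pow(Add(Mul(-2, Rational(1, 31)), -461027), -1) = Pow(Add(Rational(-2, 31), -461027), -1) = Pow(Rational(-14291839, 31), -1) = Rational(-31, 14291839)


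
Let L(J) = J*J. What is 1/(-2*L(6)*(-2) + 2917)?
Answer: 1/3061 ≈ 0.00032669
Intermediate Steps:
L(J) = J²
1/(-2*L(6)*(-2) + 2917) = 1/(-2*6²*(-2) + 2917) = 1/(-2*36*(-2) + 2917) = 1/(-72*(-2) + 2917) = 1/(144 + 2917) = 1/3061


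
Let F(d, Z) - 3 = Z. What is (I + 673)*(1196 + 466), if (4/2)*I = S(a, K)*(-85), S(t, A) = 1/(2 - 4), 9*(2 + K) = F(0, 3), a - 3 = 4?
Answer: 2307687/2 ≈ 1.1538e+6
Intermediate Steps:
a = 7 (a = 3 + 4 = 7)
F(d, Z) = 3 + Z
K = -4/3 (K = -2 + (3 + 3)/9 = -2 + (1/9)*6 = -2 + 2/3 = -4/3 ≈ -1.3333)
S(t, A) = -1/2 (S(t, A) = 1/(-2) = -1/2)
I = 85/4 (I = (-1/2*(-85))/2 = (1/2)*(85/2) = 85/4 ≈ 21.250)
(I + 673)*(1196 + 466) = (85/4 + 673)*(1196 + 466) = (2777/4)*1662 = 2307687/2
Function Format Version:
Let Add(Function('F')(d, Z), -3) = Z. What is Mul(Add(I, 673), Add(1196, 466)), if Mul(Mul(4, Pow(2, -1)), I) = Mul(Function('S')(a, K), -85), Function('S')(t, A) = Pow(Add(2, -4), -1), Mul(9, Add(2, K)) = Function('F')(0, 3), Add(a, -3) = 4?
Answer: Rational(2307687, 2) ≈ 1.1538e+6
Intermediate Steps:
a = 7 (a = Add(3, 4) = 7)
Function('F')(d, Z) = Add(3, Z)
K = Rational(-4, 3) (K = Add(-2, Mul(Rational(1, 9), Add(3, 3))) = Add(-2, Mul(Rational(1, 9), 6)) = Add(-2, Rational(2, 3)) = Rational(-4, 3) ≈ -1.3333)
Function('S')(t, A) = Rational(-1, 2) (Function('S')(t, A) = Pow(-2, -1) = Rational(-1, 2))
I = Rational(85, 4) (I = Mul(Rational(1, 2), Mul(Rational(-1, 2), -85)) = Mul(Rational(1, 2), Rational(85, 2)) = Rational(85, 4) ≈ 21.250)
Mul(Add(I, 673), Add(1196, 466)) = Mul(Add(Rational(85, 4), 673), Add(1196, 466)) = Mul(Rational(2777, 4), 1662) = Rational(2307687, 2)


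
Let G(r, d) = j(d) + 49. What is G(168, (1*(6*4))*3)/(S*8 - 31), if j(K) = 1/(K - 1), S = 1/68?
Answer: -3944/2485 ≈ -1.5871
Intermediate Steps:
S = 1/68 ≈ 0.014706
j(K) = 1/(-1 + K)
G(r, d) = 49 + 1/(-1 + d) (G(r, d) = 1/(-1 + d) + 49 = 49 + 1/(-1 + d))
G(168, (1*(6*4))*3)/(S*8 - 31) = ((-48 + 49*((1*(6*4))*3))/(-1 + (1*(6*4))*3))/((1/68)*8 - 31) = ((-48 + 49*((1*24)*3))/(-1 + (1*24)*3))/(2/17 - 31) = ((-48 + 49*(24*3))/(-1 + 24*3))/(-525/17) = ((-48 + 49*72)/(-1 + 72))*(-17/525) = ((-48 + 3528)/71)*(-17/525) = ((1/71)*3480)*(-17/525) = (3480/71)*(-17/525) = -3944/2485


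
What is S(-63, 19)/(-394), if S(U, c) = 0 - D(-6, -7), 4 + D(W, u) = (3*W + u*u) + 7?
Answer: 17/197 ≈ 0.086294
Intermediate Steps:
D(W, u) = 3 + u² + 3*W (D(W, u) = -4 + ((3*W + u*u) + 7) = -4 + ((3*W + u²) + 7) = -4 + ((u² + 3*W) + 7) = -4 + (7 + u² + 3*W) = 3 + u² + 3*W)
S(U, c) = -34 (S(U, c) = 0 - (3 + (-7)² + 3*(-6)) = 0 - (3 + 49 - 18) = 0 - 1*34 = 0 - 34 = -34)
S(-63, 19)/(-394) = -34/(-394) = -34*(-1/394) = 17/197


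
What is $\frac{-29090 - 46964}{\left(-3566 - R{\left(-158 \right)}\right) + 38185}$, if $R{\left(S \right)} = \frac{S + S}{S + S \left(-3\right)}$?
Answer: $- \frac{38027}{17310} \approx -2.1968$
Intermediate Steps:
$R{\left(S \right)} = -1$ ($R{\left(S \right)} = \frac{2 S}{S - 3 S} = \frac{2 S}{\left(-2\right) S} = 2 S \left(- \frac{1}{2 S}\right) = -1$)
$\frac{-29090 - 46964}{\left(-3566 - R{\left(-158 \right)}\right) + 38185} = \frac{-29090 - 46964}{\left(-3566 - -1\right) + 38185} = - \frac{76054}{\left(-3566 + 1\right) + 38185} = - \frac{76054}{-3565 + 38185} = - \frac{76054}{34620} = \left(-76054\right) \frac{1}{34620} = - \frac{38027}{17310}$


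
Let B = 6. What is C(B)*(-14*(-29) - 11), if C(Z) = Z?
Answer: 2370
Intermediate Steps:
C(B)*(-14*(-29) - 11) = 6*(-14*(-29) - 11) = 6*(406 - 11) = 6*395 = 2370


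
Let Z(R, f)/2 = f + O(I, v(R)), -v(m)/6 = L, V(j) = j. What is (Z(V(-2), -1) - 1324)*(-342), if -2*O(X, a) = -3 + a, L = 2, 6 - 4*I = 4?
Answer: 448362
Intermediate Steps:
I = ½ (I = 3/2 - ¼*4 = 3/2 - 1 = ½ ≈ 0.50000)
v(m) = -12 (v(m) = -6*2 = -12)
O(X, a) = 3/2 - a/2 (O(X, a) = -(-3 + a)/2 = 3/2 - a/2)
Z(R, f) = 15 + 2*f (Z(R, f) = 2*(f + (3/2 - ½*(-12))) = 2*(f + (3/2 + 6)) = 2*(f + 15/2) = 2*(15/2 + f) = 15 + 2*f)
(Z(V(-2), -1) - 1324)*(-342) = ((15 + 2*(-1)) - 1324)*(-342) = ((15 - 2) - 1324)*(-342) = (13 - 1324)*(-342) = -1311*(-342) = 448362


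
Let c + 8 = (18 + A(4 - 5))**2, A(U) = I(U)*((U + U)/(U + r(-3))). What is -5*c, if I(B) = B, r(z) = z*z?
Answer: -26005/16 ≈ -1625.3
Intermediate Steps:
r(z) = z**2
A(U) = 2*U**2/(9 + U) (A(U) = U*((U + U)/(U + (-3)**2)) = U*((2*U)/(U + 9)) = U*((2*U)/(9 + U)) = U*(2*U/(9 + U)) = 2*U**2/(9 + U))
c = 5201/16 (c = -8 + (18 + 2*(4 - 5)**2/(9 + (4 - 5)))**2 = -8 + (18 + 2*(-1)**2/(9 - 1))**2 = -8 + (18 + 2*1/8)**2 = -8 + (18 + 2*1*(1/8))**2 = -8 + (18 + 1/4)**2 = -8 + (73/4)**2 = -8 + 5329/16 = 5201/16 ≈ 325.06)
-5*c = -5*5201/16 = -26005/16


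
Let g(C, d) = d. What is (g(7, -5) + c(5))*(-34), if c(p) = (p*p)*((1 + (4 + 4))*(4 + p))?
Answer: -68680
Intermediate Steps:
c(p) = p²*(36 + 9*p) (c(p) = p²*((1 + 8)*(4 + p)) = p²*(9*(4 + p)) = p²*(36 + 9*p))
(g(7, -5) + c(5))*(-34) = (-5 + 9*5²*(4 + 5))*(-34) = (-5 + 9*25*9)*(-34) = (-5 + 2025)*(-34) = 2020*(-34) = -68680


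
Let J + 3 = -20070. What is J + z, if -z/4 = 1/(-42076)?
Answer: -211147886/10519 ≈ -20073.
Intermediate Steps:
J = -20073 (J = -3 - 20070 = -20073)
z = 1/10519 (z = -4/(-42076) = -4*(-1/42076) = 1/10519 ≈ 9.5066e-5)
J + z = -20073 + 1/10519 = -211147886/10519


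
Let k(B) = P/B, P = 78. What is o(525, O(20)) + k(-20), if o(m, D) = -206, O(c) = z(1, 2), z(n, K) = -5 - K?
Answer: -2099/10 ≈ -209.90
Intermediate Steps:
O(c) = -7 (O(c) = -5 - 1*2 = -5 - 2 = -7)
k(B) = 78/B
o(525, O(20)) + k(-20) = -206 + 78/(-20) = -206 + 78*(-1/20) = -206 - 39/10 = -2099/10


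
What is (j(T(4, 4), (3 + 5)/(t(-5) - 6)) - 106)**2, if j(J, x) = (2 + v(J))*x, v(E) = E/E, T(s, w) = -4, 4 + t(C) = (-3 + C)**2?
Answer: 902500/81 ≈ 11142.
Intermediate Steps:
t(C) = -4 + (-3 + C)**2
v(E) = 1
j(J, x) = 3*x (j(J, x) = (2 + 1)*x = 3*x)
(j(T(4, 4), (3 + 5)/(t(-5) - 6)) - 106)**2 = (3*((3 + 5)/((-4 + (-3 - 5)**2) - 6)) - 106)**2 = (3*(8/((-4 + (-8)**2) - 6)) - 106)**2 = (3*(8/((-4 + 64) - 6)) - 106)**2 = (3*(8/(60 - 6)) - 106)**2 = (3*(8/54) - 106)**2 = (3*(8*(1/54)) - 106)**2 = (3*(4/27) - 106)**2 = (4/9 - 106)**2 = (-950/9)**2 = 902500/81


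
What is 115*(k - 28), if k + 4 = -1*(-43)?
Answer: 1265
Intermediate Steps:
k = 39 (k = -4 - 1*(-43) = -4 + 43 = 39)
115*(k - 28) = 115*(39 - 28) = 115*11 = 1265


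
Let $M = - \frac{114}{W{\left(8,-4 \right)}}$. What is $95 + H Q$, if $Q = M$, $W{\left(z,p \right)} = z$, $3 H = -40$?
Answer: $285$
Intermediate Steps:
$H = - \frac{40}{3}$ ($H = \frac{1}{3} \left(-40\right) = - \frac{40}{3} \approx -13.333$)
$M = - \frac{57}{4}$ ($M = - \frac{114}{8} = \left(-114\right) \frac{1}{8} = - \frac{57}{4} \approx -14.25$)
$Q = - \frac{57}{4} \approx -14.25$
$95 + H Q = 95 - -190 = 95 + 190 = 285$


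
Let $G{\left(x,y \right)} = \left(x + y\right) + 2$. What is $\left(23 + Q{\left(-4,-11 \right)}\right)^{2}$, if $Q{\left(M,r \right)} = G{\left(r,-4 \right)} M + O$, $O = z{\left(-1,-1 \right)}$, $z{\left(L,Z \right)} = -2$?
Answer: $5329$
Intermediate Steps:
$G{\left(x,y \right)} = 2 + x + y$
$O = -2$
$Q{\left(M,r \right)} = -2 + M \left(-2 + r\right)$ ($Q{\left(M,r \right)} = \left(2 + r - 4\right) M - 2 = \left(-2 + r\right) M - 2 = M \left(-2 + r\right) - 2 = -2 + M \left(-2 + r\right)$)
$\left(23 + Q{\left(-4,-11 \right)}\right)^{2} = \left(23 - \left(2 + 4 \left(-2 - 11\right)\right)\right)^{2} = \left(23 - -50\right)^{2} = \left(23 + \left(-2 + 52\right)\right)^{2} = \left(23 + 50\right)^{2} = 73^{2} = 5329$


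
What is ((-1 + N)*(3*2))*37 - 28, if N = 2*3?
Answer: 1082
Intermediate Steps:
N = 6
((-1 + N)*(3*2))*37 - 28 = ((-1 + 6)*(3*2))*37 - 28 = (5*6)*37 - 28 = 30*37 - 28 = 1110 - 28 = 1082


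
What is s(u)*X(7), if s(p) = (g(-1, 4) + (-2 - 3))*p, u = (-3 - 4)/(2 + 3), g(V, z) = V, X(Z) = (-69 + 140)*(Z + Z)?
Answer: 41748/5 ≈ 8349.6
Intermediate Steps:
X(Z) = 142*Z (X(Z) = 71*(2*Z) = 142*Z)
u = -7/5 ≈ -1.4000
s(p) = -6*p (s(p) = (-1 + (-2 - 3))*p = (-1 - 5)*p = -6*p)
s(u)*X(7) = (-6*(-7/5))*(142*7) = (42/5)*994 = 41748/5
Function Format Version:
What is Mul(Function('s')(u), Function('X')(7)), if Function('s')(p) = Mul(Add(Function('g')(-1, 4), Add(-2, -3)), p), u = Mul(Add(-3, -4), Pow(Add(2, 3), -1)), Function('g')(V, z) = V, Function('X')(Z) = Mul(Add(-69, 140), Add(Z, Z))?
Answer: Rational(41748, 5) ≈ 8349.6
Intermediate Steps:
Function('X')(Z) = Mul(142, Z) (Function('X')(Z) = Mul(71, Mul(2, Z)) = Mul(142, Z))
u = Rational(-7, 5) (u = Mul(-7, Pow(5, -1)) = Mul(-7, Rational(1, 5)) = Rational(-7, 5) ≈ -1.4000)
Function('s')(p) = Mul(-6, p) (Function('s')(p) = Mul(Add(-1, Add(-2, -3)), p) = Mul(Add(-1, -5), p) = Mul(-6, p))
Mul(Function('s')(u), Function('X')(7)) = Mul(Mul(-6, Rational(-7, 5)), Mul(142, 7)) = Mul(Rational(42, 5), 994) = Rational(41748, 5)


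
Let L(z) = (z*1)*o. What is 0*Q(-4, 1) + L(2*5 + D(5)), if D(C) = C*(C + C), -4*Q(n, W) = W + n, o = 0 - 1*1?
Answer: -60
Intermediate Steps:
o = -1 (o = 0 - 1 = -1)
Q(n, W) = -W/4 - n/4 (Q(n, W) = -(W + n)/4 = -W/4 - n/4)
D(C) = 2*C² (D(C) = C*(2*C) = 2*C²)
L(z) = -z (L(z) = (z*1)*(-1) = z*(-1) = -z)
0*Q(-4, 1) + L(2*5 + D(5)) = 0*(-¼*1 - ¼*(-4)) - (2*5 + 2*5²) = 0*(-¼ + 1) - (10 + 2*25) = 0*(¾) - (10 + 50) = 0 - 1*60 = 0 - 60 = -60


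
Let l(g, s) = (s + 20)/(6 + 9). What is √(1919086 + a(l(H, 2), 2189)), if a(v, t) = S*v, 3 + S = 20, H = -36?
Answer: 2*√107949990/15 ≈ 1385.3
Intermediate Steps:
S = 17 (S = -3 + 20 = 17)
l(g, s) = 4/3 + s/15 (l(g, s) = (20 + s)/15 = (20 + s)*(1/15) = 4/3 + s/15)
a(v, t) = 17*v
√(1919086 + a(l(H, 2), 2189)) = √(1919086 + 17*(4/3 + (1/15)*2)) = √(1919086 + 17*(4/3 + 2/15)) = √(1919086 + 17*(22/15)) = √(1919086 + 374/15) = √(28786664/15) = 2*√107949990/15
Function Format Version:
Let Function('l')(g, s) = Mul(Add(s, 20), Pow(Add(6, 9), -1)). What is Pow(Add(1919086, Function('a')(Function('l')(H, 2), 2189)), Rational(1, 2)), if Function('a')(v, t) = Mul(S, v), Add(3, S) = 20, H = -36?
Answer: Mul(Rational(2, 15), Pow(107949990, Rational(1, 2))) ≈ 1385.3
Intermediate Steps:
S = 17 (S = Add(-3, 20) = 17)
Function('l')(g, s) = Add(Rational(4, 3), Mul(Rational(1, 15), s)) (Function('l')(g, s) = Mul(Add(20, s), Pow(15, -1)) = Mul(Add(20, s), Rational(1, 15)) = Add(Rational(4, 3), Mul(Rational(1, 15), s)))
Function('a')(v, t) = Mul(17, v)
Pow(Add(1919086, Function('a')(Function('l')(H, 2), 2189)), Rational(1, 2)) = Pow(Add(1919086, Mul(17, Add(Rational(4, 3), Mul(Rational(1, 15), 2)))), Rational(1, 2)) = Pow(Add(1919086, Mul(17, Add(Rational(4, 3), Rational(2, 15)))), Rational(1, 2)) = Pow(Add(1919086, Mul(17, Rational(22, 15))), Rational(1, 2)) = Pow(Add(1919086, Rational(374, 15)), Rational(1, 2)) = Pow(Rational(28786664, 15), Rational(1, 2)) = Mul(Rational(2, 15), Pow(107949990, Rational(1, 2)))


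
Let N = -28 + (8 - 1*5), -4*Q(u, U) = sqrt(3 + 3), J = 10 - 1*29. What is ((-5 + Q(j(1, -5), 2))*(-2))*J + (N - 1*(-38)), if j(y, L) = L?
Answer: -177 - 19*sqrt(6)/2 ≈ -200.27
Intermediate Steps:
J = -19 (J = 10 - 29 = -19)
Q(u, U) = -sqrt(6)/4 (Q(u, U) = -sqrt(3 + 3)/4 = -sqrt(6)/4)
N = -25 (N = -28 + (8 - 5) = -28 + 3 = -25)
((-5 + Q(j(1, -5), 2))*(-2))*J + (N - 1*(-38)) = ((-5 - sqrt(6)/4)*(-2))*(-19) + (-25 - 1*(-38)) = (10 + sqrt(6)/2)*(-19) + (-25 + 38) = (-190 - 19*sqrt(6)/2) + 13 = -177 - 19*sqrt(6)/2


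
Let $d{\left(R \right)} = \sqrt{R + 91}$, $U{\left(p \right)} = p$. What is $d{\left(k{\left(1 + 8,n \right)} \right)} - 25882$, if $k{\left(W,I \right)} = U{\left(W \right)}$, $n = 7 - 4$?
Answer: $-25872$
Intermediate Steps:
$n = 3$ ($n = 7 - 4 = 3$)
$k{\left(W,I \right)} = W$
$d{\left(R \right)} = \sqrt{91 + R}$
$d{\left(k{\left(1 + 8,n \right)} \right)} - 25882 = \sqrt{91 + \left(1 + 8\right)} - 25882 = \sqrt{91 + 9} - 25882 = \sqrt{100} - 25882 = 10 - 25882 = -25872$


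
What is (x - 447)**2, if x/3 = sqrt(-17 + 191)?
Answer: 201375 - 2682*sqrt(174) ≈ 1.6600e+5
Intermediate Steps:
x = 3*sqrt(174) (x = 3*sqrt(-17 + 191) = 3*sqrt(174) ≈ 39.573)
(x - 447)**2 = (3*sqrt(174) - 447)**2 = (-447 + 3*sqrt(174))**2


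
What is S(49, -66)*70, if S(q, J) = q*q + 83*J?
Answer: -215390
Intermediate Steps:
S(q, J) = q² + 83*J
S(49, -66)*70 = (49² + 83*(-66))*70 = (2401 - 5478)*70 = -3077*70 = -215390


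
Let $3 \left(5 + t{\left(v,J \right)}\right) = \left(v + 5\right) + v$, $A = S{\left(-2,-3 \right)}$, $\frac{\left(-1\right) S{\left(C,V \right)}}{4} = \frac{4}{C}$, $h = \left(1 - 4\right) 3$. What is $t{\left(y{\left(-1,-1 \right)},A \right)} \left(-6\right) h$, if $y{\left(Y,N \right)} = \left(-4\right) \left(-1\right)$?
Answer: $-36$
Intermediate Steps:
$y{\left(Y,N \right)} = 4$
$h = -9$ ($h = \left(-3\right) 3 = -9$)
$S{\left(C,V \right)} = - \frac{16}{C}$ ($S{\left(C,V \right)} = - 4 \frac{4}{C} = - \frac{16}{C}$)
$A = 8$ ($A = - \frac{16}{-2} = \left(-16\right) \left(- \frac{1}{2}\right) = 8$)
$t{\left(v,J \right)} = - \frac{10}{3} + \frac{2 v}{3}$ ($t{\left(v,J \right)} = -5 + \frac{\left(v + 5\right) + v}{3} = -5 + \frac{\left(5 + v\right) + v}{3} = -5 + \frac{5 + 2 v}{3} = -5 + \left(\frac{5}{3} + \frac{2 v}{3}\right) = - \frac{10}{3} + \frac{2 v}{3}$)
$t{\left(y{\left(-1,-1 \right)},A \right)} \left(-6\right) h = \left(- \frac{10}{3} + \frac{2}{3} \cdot 4\right) \left(-6\right) \left(-9\right) = \left(- \frac{10}{3} + \frac{8}{3}\right) \left(-6\right) \left(-9\right) = \left(- \frac{2}{3}\right) \left(-6\right) \left(-9\right) = 4 \left(-9\right) = -36$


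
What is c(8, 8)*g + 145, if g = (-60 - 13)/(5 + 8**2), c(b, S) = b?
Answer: 9421/69 ≈ 136.54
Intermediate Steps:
g = -73/69 (g = -73/(5 + 64) = -73/69 ≈ -1.0580)
c(8, 8)*g + 145 = 8*(-73/69) + 145 = -584/69 + 145 = 9421/69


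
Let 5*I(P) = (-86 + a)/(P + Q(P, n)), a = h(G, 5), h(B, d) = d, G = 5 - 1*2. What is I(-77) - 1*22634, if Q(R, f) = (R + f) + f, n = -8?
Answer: -19238819/850 ≈ -22634.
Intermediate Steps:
G = 3 (G = 5 - 2 = 3)
a = 5
Q(R, f) = R + 2*f
I(P) = -81/(5*(-16 + 2*P)) (I(P) = ((-86 + 5)/(P + (P + 2*(-8))))/5 = (-81/(P + (P - 16)))/5 = (-81/(P + (-16 + P)))/5 = (-81/(-16 + 2*P))/5 = -81/(5*(-16 + 2*P)))
I(-77) - 1*22634 = -81/(-80 + 10*(-77)) - 1*22634 = -81/(-80 - 770) - 22634 = -81/(-850) - 22634 = -81*(-1/850) - 22634 = 81/850 - 22634 = -19238819/850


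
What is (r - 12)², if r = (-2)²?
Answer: 64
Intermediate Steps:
r = 4
(r - 12)² = (4 - 12)² = (-8)² = 64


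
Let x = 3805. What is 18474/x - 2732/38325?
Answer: 139524158/29165325 ≈ 4.7839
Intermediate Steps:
18474/x - 2732/38325 = 18474/3805 - 2732/38325 = 139524158/29165325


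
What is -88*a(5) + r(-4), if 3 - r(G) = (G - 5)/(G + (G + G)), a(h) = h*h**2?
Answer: -43991/4 ≈ -10998.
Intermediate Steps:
a(h) = h**3
r(G) = 3 - (-5 + G)/(3*G) (r(G) = 3 - (G - 5)/(G + (G + G)) = 3 - (-5 + G)/(G + 2*G) = 3 - (-5 + G)/(3*G))
-88*a(5) + r(-4) = -88*5**3 + (1/3)*(5 + 8*(-4))/(-4) = -88*125 + (1/3)*(-1/4)*(5 - 32) = -11000 + (1/3)*(-1/4)*(-27) = -11000 + 9/4 = -43991/4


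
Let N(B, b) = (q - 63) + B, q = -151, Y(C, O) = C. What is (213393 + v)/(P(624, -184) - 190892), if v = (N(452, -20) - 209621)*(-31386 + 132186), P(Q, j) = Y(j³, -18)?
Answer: 7035197669/2140132 ≈ 3287.3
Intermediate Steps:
P(Q, j) = j³
N(B, b) = -214 + B (N(B, b) = (-151 - 63) + B = -214 + B)
v = -21105806400 (v = ((-214 + 452) - 209621)*(-31386 + 132186) = (238 - 209621)*100800 = -209383*100800 = -21105806400)
(213393 + v)/(P(624, -184) - 190892) = (213393 - 21105806400)/((-184)³ - 190892) = -21105593007/(-6229504 - 190892) = -21105593007/(-6420396) = -21105593007*(-1/6420396) = 7035197669/2140132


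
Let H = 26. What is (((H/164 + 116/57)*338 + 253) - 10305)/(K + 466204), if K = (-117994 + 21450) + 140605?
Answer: -21758767/1192489305 ≈ -0.018247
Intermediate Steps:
K = 44061 (K = -96544 + 140605 = 44061)
(((H/164 + 116/57)*338 + 253) - 10305)/(K + 466204) = (((26/164 + 116/57)*338 + 253) - 10305)/(44061 + 466204) = (((26*(1/164) + 116*(1/57))*338 + 253) - 10305)/510265 = (((13/82 + 116/57)*338 + 253) - 10305)*(1/510265) = (((10253/4674)*338 + 253) - 10305)*(1/510265) = ((1732757/2337 + 253) - 10305)*(1/510265) = (2324018/2337 - 10305)*(1/510265) = -21758767/2337*1/510265 = -21758767/1192489305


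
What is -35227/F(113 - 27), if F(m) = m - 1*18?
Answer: -35227/68 ≈ -518.04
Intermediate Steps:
F(m) = -18 + m (F(m) = m - 18 = -18 + m)
-35227/F(113 - 27) = -35227/(-18 + (113 - 27)) = -35227/(-18 + 86) = -35227/68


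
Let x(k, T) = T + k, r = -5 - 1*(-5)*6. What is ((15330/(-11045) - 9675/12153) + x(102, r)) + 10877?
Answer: 98451499245/8948659 ≈ 11002.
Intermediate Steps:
r = 25 (r = -5 + 5*6 = -5 + 30 = 25)
((15330/(-11045) - 9675/12153) + x(102, r)) + 10877 = ((15330/(-11045) - 9675/12153) + (25 + 102)) + 10877 = ((15330*(-1/11045) - 9675*1/12153) + 127) + 10877 = ((-3066/2209 - 3225/4051) + 127) + 10877 = (-19544391/8948659 + 127) + 10877 = 1116935302/8948659 + 10877 = 98451499245/8948659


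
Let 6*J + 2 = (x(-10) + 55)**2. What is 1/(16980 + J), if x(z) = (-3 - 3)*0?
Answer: 6/104903 ≈ 5.7196e-5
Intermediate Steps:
x(z) = 0 (x(z) = -6*0 = 0)
J = 3023/6 (J = -1/3 + (0 + 55)**2/6 = -1/3 + (1/6)*55**2 = -1/3 + (1/6)*3025 = -1/3 + 3025/6 = 3023/6 ≈ 503.83)
1/(16980 + J) = 1/(16980 + 3023/6) = 1/(104903/6) = 6/104903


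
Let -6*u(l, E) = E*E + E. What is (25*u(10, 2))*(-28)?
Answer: 700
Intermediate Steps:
u(l, E) = -E/6 - E**2/6 (u(l, E) = -(E*E + E)/6 = -(E**2 + E)/6 = -(E + E**2)/6 = -E/6 - E**2/6)
(25*u(10, 2))*(-28) = (25*(-1/6*2*(1 + 2)))*(-28) = (25*(-1/6*2*3))*(-28) = (25*(-1))*(-28) = -25*(-28) = 700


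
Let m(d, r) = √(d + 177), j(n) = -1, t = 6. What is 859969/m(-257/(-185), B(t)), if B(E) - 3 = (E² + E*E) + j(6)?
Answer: 859969*√6105370/33002 ≈ 64387.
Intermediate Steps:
B(E) = 2 + 2*E² (B(E) = 3 + ((E² + E*E) - 1) = 3 + ((E² + E²) - 1) = 3 + (2*E² - 1) = 3 + (-1 + 2*E²) = 2 + 2*E²)
m(d, r) = √(177 + d)
859969/m(-257/(-185), B(t)) = 859969/(√(177 - 257/(-185))) = 859969/(√(177 - 257*(-1/185))) = 859969/(√(177 + 257/185)) = 859969/(√(33002/185)) = 859969/((√6105370/185)) = 859969*(√6105370/33002) = 859969*√6105370/33002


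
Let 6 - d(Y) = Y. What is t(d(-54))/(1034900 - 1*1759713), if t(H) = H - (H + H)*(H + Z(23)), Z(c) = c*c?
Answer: 70620/724813 ≈ 0.097432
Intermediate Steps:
d(Y) = 6 - Y
Z(c) = c²
t(H) = H - 2*H*(529 + H) (t(H) = H - (H + H)*(H + 23²) = H - 2*H*(H + 529) = H - 2*H*(529 + H))
t(d(-54))/(1034900 - 1*1759713) = (-(6 - 1*(-54))*(1057 + 2*(6 - 1*(-54))))/(1034900 - 1*1759713) = (-(6 + 54)*(1057 + 2*(6 + 54)))/(1034900 - 1759713) = -1*60*(1057 + 2*60)/(-724813) = -1*60*(1057 + 120)*(-1/724813) = -1*60*1177*(-1/724813) = -70620*(-1/724813) = 70620/724813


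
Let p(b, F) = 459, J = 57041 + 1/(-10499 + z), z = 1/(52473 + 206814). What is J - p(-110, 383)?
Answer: 154030587564097/2722254212 ≈ 56582.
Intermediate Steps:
z = 1/259287 ≈ 3.8567e-6
J = 155280102247405/2722254212 (J = 57041 + 1/(-10499 + 1/259287) = 57041 + 1/(-2722254212/259287) = 57041 - 259287/2722254212 = 155280102247405/2722254212 ≈ 57041.)
J - p(-110, 383) = 155280102247405/2722254212 - 1*459 = 155280102247405/2722254212 - 459 = 154030587564097/2722254212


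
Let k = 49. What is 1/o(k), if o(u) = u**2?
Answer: 1/2401 ≈ 0.00041649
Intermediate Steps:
1/o(k) = 1/(49**2) = 1/2401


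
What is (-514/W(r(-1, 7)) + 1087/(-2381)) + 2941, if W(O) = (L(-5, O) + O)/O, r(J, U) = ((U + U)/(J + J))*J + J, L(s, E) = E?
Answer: 6389517/2381 ≈ 2683.5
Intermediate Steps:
r(J, U) = J + U (r(J, U) = ((2*U)/((2*J)))*J + J = ((2*U)*(1/(2*J)))*J + J = (U/J)*J + J = U + J = J + U)
W(O) = 2 (W(O) = (O + O)/O = (2*O)/O = 2)
(-514/W(r(-1, 7)) + 1087/(-2381)) + 2941 = (-514/2 + 1087/(-2381)) + 2941 = (-514*1/2 + 1087*(-1/2381)) + 2941 = (-257 - 1087/2381) + 2941 = -613004/2381 + 2941 = 6389517/2381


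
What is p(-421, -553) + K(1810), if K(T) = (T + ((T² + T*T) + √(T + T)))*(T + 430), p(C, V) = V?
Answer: 14680981847 + 4480*√905 ≈ 1.4681e+10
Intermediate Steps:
K(T) = (430 + T)*(T + 2*T² + √2*√T) (K(T) = (T + ((T² + T²) + √(2*T)))*(430 + T) = (T + (2*T² + √2*√T))*(430 + T) = (T + 2*T² + √2*√T)*(430 + T) = (430 + T)*(T + 2*T² + √2*√T))
p(-421, -553) + K(1810) = -553 + (2*1810³ + 430*1810 + 861*1810² + √2*1810^(3/2) + 430*√2*√1810) = -553 + (2*5929741000 + 778300 + 861*3276100 + √2*(1810*√1810) + 860*√905) = -553 + (11859482000 + 778300 + 2820722100 + 3620*√905 + 860*√905) = -553 + (14680982400 + 4480*√905) = 14680981847 + 4480*√905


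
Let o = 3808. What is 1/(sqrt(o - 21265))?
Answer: -I*sqrt(33)/759 ≈ -0.0075686*I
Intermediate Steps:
1/(sqrt(o - 21265)) = 1/(sqrt(3808 - 21265)) = 1/(sqrt(-17457)) = 1/(23*I*sqrt(33)) = -I*sqrt(33)/759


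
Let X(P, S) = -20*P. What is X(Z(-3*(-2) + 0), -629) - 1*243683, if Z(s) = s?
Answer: -243803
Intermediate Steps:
X(Z(-3*(-2) + 0), -629) - 1*243683 = -20*(-3*(-2) + 0) - 1*243683 = -20*(6 + 0) - 243683 = -20*6 - 243683 = -120 - 243683 = -243803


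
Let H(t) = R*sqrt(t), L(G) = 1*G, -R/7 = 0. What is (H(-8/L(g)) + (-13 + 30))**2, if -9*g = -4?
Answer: 289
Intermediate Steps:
g = 4/9 (g = -1/9*(-4) = 4/9 ≈ 0.44444)
R = 0 (R = -7*0 = 0)
L(G) = G
H(t) = 0 (H(t) = 0*sqrt(t) = 0)
(H(-8/L(g)) + (-13 + 30))**2 = (0 + (-13 + 30))**2 = (0 + 17)**2 = 17**2 = 289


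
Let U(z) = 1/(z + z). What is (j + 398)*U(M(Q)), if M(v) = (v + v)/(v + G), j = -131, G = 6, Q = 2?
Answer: 267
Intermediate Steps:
M(v) = 2*v/(6 + v) (M(v) = (v + v)/(v + 6) = (2*v)/(6 + v) = 2*v/(6 + v))
U(z) = 1/(2*z)
(j + 398)*U(M(Q)) = (-131 + 398)*(1/(2*((2*2/(6 + 2))))) = 267*(1/(2*((2*2/8)))) = 267*(1/(2*((2*2*(1/8))))) = 267*(1/(2*(1/2))) = 267*((1/2)*2) = 267*1 = 267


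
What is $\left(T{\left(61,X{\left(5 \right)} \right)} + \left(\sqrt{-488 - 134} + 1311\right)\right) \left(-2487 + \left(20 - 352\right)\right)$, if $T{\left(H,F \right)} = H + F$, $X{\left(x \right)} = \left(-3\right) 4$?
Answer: $-3833840 - 2819 i \sqrt{622} \approx -3.8338 \cdot 10^{6} - 70306.0 i$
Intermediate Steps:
$X{\left(x \right)} = -12$
$T{\left(H,F \right)} = F + H$
$\left(T{\left(61,X{\left(5 \right)} \right)} + \left(\sqrt{-488 - 134} + 1311\right)\right) \left(-2487 + \left(20 - 352\right)\right) = \left(\left(-12 + 61\right) + \left(\sqrt{-488 - 134} + 1311\right)\right) \left(-2487 + \left(20 - 352\right)\right) = \left(49 + \left(\sqrt{-622} + 1311\right)\right) \left(-2487 + \left(20 - 352\right)\right) = \left(49 + \left(i \sqrt{622} + 1311\right)\right) \left(-2487 - 332\right) = \left(49 + \left(1311 + i \sqrt{622}\right)\right) \left(-2819\right) = \left(1360 + i \sqrt{622}\right) \left(-2819\right) = -3833840 - 2819 i \sqrt{622}$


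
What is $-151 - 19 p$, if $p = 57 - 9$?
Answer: $-1063$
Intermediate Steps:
$p = 48$
$-151 - 19 p = -151 - 912 = -1063$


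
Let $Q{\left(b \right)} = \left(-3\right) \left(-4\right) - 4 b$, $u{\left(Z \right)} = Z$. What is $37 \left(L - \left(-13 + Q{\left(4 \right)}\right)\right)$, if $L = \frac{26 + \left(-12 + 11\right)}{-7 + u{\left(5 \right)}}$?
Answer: $\frac{333}{2} \approx 166.5$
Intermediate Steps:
$Q{\left(b \right)} = 12 - 4 b$
$L = - \frac{25}{2}$ ($L = \frac{26 + \left(-12 + 11\right)}{-7 + 5} = \frac{26 - 1}{-2} = 25 \left(- \frac{1}{2}\right) = - \frac{25}{2} \approx -12.5$)
$37 \left(L - \left(-13 + Q{\left(4 \right)}\right)\right) = 37 \left(- \frac{25}{2} + \left(13 - \left(12 - 16\right)\right)\right) = 37 \left(- \frac{25}{2} + \left(13 - -4\right)\right) = 37 \left(- \frac{25}{2} + \left(13 + 4\right)\right) = 37 \left(- \frac{25}{2} + 17\right) = 37 \cdot \frac{9}{2} = \frac{333}{2}$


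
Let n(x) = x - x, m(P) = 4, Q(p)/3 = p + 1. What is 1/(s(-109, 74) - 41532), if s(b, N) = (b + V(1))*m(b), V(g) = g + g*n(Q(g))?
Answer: -1/41964 ≈ -2.3830e-5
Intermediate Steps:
Q(p) = 3 + 3*p (Q(p) = 3*(p + 1) = 3*(1 + p) = 3 + 3*p)
n(x) = 0
V(g) = g (V(g) = g + g*0 = g + 0 = g)
s(b, N) = 4 + 4*b (s(b, N) = (b + 1)*4 = (1 + b)*4 = 4 + 4*b)
1/(s(-109, 74) - 41532) = 1/((4 + 4*(-109)) - 41532) = 1/((4 - 436) - 41532) = 1/(-432 - 41532) = 1/(-41964) = -1/41964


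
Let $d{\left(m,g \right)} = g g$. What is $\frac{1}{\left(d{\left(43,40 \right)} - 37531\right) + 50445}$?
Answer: $\frac{1}{14514} \approx 6.8899 \cdot 10^{-5}$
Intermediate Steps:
$d{\left(m,g \right)} = g^{2}$
$\frac{1}{\left(d{\left(43,40 \right)} - 37531\right) + 50445} = \frac{1}{\left(40^{2} - 37531\right) + 50445} = \frac{1}{\left(1600 - 37531\right) + 50445} = \frac{1}{-35931 + 50445} = \frac{1}{14514}$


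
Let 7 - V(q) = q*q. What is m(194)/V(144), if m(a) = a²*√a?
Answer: -37636*√194/20729 ≈ -25.289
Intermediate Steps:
m(a) = a^(5/2)
V(q) = 7 - q² (V(q) = 7 - q*q = 7 - q²)
m(194)/V(144) = 194^(5/2)/(7 - 1*144²) = (37636*√194)/(7 - 1*20736) = (37636*√194)/(7 - 20736) = (37636*√194)/(-20729) = (37636*√194)*(-1/20729) = -37636*√194/20729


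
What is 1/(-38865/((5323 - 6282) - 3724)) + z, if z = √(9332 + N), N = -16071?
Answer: 1561/12955 + I*√6739 ≈ 0.12049 + 82.091*I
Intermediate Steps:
z = I*√6739 (z = √(9332 - 16071) = √(-6739) = I*√6739 ≈ 82.091*I)
1/(-38865/((5323 - 6282) - 3724)) + z = 1/(-38865/((5323 - 6282) - 3724)) + I*√6739 = 1/(-38865/(-959 - 3724)) + I*√6739 = 1/(-38865/(-4683)) + I*√6739 = 1/(-38865*(-1/4683)) + I*√6739 = 1/(12955/1561) + I*√6739 = 1561/12955 + I*√6739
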